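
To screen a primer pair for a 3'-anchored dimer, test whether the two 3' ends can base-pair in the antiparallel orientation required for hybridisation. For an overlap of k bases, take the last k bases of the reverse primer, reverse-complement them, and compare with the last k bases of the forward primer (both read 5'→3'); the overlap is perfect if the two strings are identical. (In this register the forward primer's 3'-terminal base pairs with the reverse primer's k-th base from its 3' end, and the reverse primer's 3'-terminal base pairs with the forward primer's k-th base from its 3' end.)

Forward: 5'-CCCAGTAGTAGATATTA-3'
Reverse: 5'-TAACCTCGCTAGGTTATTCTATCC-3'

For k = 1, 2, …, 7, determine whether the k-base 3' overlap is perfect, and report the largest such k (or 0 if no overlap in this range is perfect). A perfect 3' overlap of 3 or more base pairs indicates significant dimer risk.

Last 7 bases (5'→3') — forward …GATATTA, reverse …TCTATCC.
Reverse complement of the reverse primer's last 7 bases: GGATAGA; its first k bases are the reverse complement of the reverse primer's last k bases, so a perfect k-base overlap needs the forward primer's last k bases to equal them.
Comparing (forward last k vs required): k=1: A vs G ✗; k=2: TA vs GG ✗; k=3: TTA vs GGA ✗; k=4: ATTA vs GGAT ✗; k=5: TATTA vs GGATA ✗; k=6: ATATTA vs GGATAG ✗; k=7: GATATTA vs GGATAGA ✗.
No overlap length from 1 to 7 is perfect, so the longest perfect 3' overlap is 0.

Longest perfect overlap: 0 complementary base pairs; below the dimer-risk threshold (threshold 3).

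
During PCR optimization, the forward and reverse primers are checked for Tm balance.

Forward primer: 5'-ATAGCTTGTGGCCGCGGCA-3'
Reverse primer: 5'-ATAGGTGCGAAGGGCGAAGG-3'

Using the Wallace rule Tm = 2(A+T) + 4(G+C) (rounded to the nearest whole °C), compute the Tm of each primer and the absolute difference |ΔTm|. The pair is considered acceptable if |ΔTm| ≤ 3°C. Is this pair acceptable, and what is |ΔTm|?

Forward: A=3 T=4 G=7 C=5 → Tm = 2·7 + 4·12 = 62°C.
Reverse: A=6 T=2 G=10 C=2 → Tm = 2·8 + 4·12 = 64°C.
|ΔTm| = |62 − 64| = 2°C, ≤ 3°C.

|ΔTm| = 2°C; the pair is acceptable.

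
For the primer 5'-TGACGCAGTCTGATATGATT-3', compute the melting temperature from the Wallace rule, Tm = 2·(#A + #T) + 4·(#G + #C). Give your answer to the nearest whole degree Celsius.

Base counts: A=5, T=7, G=5, C=3 (length 20).
Tm = 2·(5+7) + 4·(5+3) = 2·12 + 4·8 = 24 + 32 = 56°C.

56°C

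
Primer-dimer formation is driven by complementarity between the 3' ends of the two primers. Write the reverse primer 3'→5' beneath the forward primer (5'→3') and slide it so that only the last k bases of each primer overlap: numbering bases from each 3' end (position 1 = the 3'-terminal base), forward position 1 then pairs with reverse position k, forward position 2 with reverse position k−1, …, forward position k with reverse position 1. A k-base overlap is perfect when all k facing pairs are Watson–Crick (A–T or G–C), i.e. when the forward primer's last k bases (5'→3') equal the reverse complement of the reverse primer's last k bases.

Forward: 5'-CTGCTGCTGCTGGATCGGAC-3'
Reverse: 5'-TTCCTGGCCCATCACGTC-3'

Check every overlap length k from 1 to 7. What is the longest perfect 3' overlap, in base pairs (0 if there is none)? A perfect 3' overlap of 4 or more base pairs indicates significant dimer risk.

Last 7 bases (5'→3') — forward …ATCGGAC, reverse …TCACGTC.
Reverse complement of the reverse primer's last 7 bases: GACGTGA; its first k bases are the reverse complement of the reverse primer's last k bases, so a perfect k-base overlap needs the forward primer's last k bases to equal them.
Comparing (forward last k vs required): k=1: C vs G ✗; k=2: AC vs GA ✗; k=3: GAC vs GAC ✓; k=4: GGAC vs GACG ✗; k=5: CGGAC vs GACGT ✗; k=6: TCGGAC vs GACGTG ✗; k=7: ATCGGAC vs GACGTGA ✗.
Only k = 3 is perfect, so the longest perfect 3' overlap is 3.

Longest perfect overlap: 3 complementary base pairs; below the dimer-risk threshold (threshold 4).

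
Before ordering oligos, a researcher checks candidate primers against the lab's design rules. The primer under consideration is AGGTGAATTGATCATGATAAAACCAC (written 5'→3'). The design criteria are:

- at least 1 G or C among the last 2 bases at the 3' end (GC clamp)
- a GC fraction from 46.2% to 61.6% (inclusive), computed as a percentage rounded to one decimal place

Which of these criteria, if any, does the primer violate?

Fails: GC content.

Base counts: A=11, T=6, G=5, C=4 (length 26).
GC clamp: 3' end AC has 1 G/C ✓
GC content: GC 9/26 = 34.6%, outside 46.2–61.6% ✗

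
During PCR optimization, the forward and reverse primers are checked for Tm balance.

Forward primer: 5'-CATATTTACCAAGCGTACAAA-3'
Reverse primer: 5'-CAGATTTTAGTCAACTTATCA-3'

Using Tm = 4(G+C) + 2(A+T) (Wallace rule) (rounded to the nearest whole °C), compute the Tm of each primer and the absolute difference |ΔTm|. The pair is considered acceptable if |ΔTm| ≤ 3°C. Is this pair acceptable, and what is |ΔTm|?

Forward: A=9 T=5 G=2 C=5 → Tm = 2·14 + 4·7 = 56°C.
Reverse: A=7 T=8 G=2 C=4 → Tm = 2·15 + 4·6 = 54°C.
|ΔTm| = |56 − 54| = 2°C, ≤ 3°C.

|ΔTm| = 2°C; the pair is acceptable.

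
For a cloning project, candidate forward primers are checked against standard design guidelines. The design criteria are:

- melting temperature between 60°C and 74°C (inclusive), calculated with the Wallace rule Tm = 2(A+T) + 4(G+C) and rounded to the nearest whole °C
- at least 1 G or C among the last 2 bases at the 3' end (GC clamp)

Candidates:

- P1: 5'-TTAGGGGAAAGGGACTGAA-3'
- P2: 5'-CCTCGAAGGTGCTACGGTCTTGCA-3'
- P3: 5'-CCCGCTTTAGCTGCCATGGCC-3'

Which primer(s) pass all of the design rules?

P1 (19 nt, A=7 T=3 G=8 C=1): Tm = 2·10 + 4·9 = 56°C, outside 60–74°C ✗; 3' end AA has 0 G/C, need ≥1 ✗ — fails.
P2 (24 nt, A=4 T=6 G=7 C=7): Tm = 2·10 + 4·14 = 76°C, outside 60–74°C ✗; 3' end CA has 1 G/C ✓ — fails.
P3 (21 nt, A=2 T=5 G=5 C=9): Tm = 2·7 + 4·14 = 70°C ✓; 3' end CC has 2 G/C ✓ — passes.

P3 only.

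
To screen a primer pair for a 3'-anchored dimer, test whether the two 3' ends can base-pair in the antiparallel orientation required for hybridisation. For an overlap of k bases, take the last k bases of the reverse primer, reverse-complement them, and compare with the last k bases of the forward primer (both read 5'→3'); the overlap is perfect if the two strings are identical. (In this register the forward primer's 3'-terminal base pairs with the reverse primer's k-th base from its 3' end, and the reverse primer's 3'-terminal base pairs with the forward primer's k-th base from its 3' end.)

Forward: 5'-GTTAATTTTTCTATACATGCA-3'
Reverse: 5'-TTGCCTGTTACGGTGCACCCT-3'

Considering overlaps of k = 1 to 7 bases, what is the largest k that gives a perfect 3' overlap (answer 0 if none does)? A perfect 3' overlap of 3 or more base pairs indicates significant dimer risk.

Longest perfect overlap: 1 complementary base pair; below the dimer-risk threshold (threshold 3).

Last 7 bases (5'→3') — forward …ACATGCA, reverse …GCACCCT.
Reverse complement of the reverse primer's last 7 bases: AGGGTGC; its first k bases are the reverse complement of the reverse primer's last k bases, so a perfect k-base overlap needs the forward primer's last k bases to equal them.
Comparing (forward last k vs required): k=1: A vs A ✓; k=2: CA vs AG ✗; k=3: GCA vs AGG ✗; k=4: TGCA vs AGGG ✗; k=5: ATGCA vs AGGGT ✗; k=6: CATGCA vs AGGGTG ✗; k=7: ACATGCA vs AGGGTGC ✗.
Only k = 1 is perfect, so the longest perfect 3' overlap is 1.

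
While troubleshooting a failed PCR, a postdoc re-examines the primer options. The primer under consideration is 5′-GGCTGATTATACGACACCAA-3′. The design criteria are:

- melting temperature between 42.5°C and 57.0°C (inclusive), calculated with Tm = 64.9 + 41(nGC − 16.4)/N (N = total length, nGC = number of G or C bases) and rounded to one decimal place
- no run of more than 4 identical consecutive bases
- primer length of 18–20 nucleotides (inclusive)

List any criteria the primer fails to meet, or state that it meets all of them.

Meets all criteria.

Base counts: A=7, T=4, G=4, C=5 (length 20).
Tm: Tm = 64.9 + 41·(9 − 16.4)/20 = 49.7°C ✓
homopolymer run: longest run = 2 ✓
length: length 20 ✓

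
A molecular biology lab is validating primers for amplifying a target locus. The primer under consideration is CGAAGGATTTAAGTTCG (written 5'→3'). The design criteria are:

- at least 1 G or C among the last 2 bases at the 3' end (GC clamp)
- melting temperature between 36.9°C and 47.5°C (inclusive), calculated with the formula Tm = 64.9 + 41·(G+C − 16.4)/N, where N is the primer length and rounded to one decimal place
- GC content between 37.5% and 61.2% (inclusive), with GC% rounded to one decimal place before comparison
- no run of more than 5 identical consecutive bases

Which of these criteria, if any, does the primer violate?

Base counts: A=5, T=5, G=5, C=2 (length 17).
GC clamp: 3' end CG has 2 G/C ✓
Tm: Tm = 64.9 + 41·(7 − 16.4)/17 = 42.2°C ✓
GC content: GC 7/17 = 41.2% ✓
homopolymer run: longest run = 3 ✓

Meets all criteria.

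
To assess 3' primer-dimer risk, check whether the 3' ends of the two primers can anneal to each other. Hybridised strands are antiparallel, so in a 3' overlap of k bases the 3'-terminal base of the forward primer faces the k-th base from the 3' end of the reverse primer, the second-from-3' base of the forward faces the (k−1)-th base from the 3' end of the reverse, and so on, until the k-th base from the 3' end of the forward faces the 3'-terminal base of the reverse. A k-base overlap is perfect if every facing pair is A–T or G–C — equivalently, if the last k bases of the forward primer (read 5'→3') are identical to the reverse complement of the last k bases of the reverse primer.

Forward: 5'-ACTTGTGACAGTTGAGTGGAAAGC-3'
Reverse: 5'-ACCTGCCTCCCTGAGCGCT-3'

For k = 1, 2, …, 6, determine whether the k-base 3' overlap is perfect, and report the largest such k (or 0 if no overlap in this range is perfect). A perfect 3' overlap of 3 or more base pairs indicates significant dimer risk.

Last 6 bases (5'→3') — forward …GAAAGC, reverse …AGCGCT.
Reverse complement of the reverse primer's last 6 bases: AGCGCT; its first k bases are the reverse complement of the reverse primer's last k bases, so a perfect k-base overlap needs the forward primer's last k bases to equal them.
Comparing (forward last k vs required): k=1: C vs A ✗; k=2: GC vs AG ✗; k=3: AGC vs AGC ✓; k=4: AAGC vs AGCG ✗; k=5: AAAGC vs AGCGC ✗; k=6: GAAAGC vs AGCGCT ✗.
Only k = 3 is perfect, so the longest perfect 3' overlap is 3.

Longest perfect overlap: 3 complementary base pairs; significant dimer risk (threshold 3).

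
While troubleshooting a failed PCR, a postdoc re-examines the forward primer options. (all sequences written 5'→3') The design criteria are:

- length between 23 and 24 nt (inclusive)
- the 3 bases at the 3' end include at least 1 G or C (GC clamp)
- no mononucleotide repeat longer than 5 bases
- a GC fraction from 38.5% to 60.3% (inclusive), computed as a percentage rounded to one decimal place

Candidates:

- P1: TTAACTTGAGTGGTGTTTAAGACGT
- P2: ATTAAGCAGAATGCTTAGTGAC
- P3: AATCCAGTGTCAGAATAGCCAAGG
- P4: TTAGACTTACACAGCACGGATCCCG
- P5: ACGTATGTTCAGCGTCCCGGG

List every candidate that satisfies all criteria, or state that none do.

P1 (25 nt, A=6 T=10 G=7 C=2): length 25, outside 23–24 ✗; 3' end CGT has 2 G/C ✓; longest run = 3 ✓; GC 9/25 = 36.0%, outside 38.5–60.3% ✗ — fails.
P2 (22 nt, A=8 T=6 G=5 C=3): length 22, outside 23–24 ✗; 3' end GAC has 2 G/C ✓; longest run = 2 ✓; GC 8/22 = 36.4%, outside 38.5–60.3% ✗ — fails.
P3 (24 nt, A=9 T=4 G=6 C=5): length 24 ✓; 3' end AGG has 2 G/C ✓; longest run = 2 ✓; GC 11/24 = 45.8% ✓ — passes.
P4 (25 nt, A=7 T=5 G=5 C=8): length 25, outside 23–24 ✗; 3' end CCG has 3 G/C ✓; longest run = 3 ✓; GC 13/25 = 52.0% ✓ — fails.
P5 (21 nt, A=3 T=5 G=7 C=6): length 21, outside 23–24 ✗; 3' end GGG has 3 G/C ✓; longest run = 3 ✓; GC 13/21 = 61.9%, outside 38.5–60.3% ✗ — fails.

P3 only.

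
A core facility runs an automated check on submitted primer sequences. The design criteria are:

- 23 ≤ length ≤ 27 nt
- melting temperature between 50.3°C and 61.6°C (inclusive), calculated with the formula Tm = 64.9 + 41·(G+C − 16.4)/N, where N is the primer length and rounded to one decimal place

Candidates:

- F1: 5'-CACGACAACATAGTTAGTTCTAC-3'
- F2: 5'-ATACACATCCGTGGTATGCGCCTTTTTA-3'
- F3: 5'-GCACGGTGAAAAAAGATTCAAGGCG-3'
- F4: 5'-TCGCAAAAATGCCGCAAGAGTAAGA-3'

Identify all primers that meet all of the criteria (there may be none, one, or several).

F1 (23 nt, A=8 T=6 G=3 C=6): length 23 ✓; Tm = 64.9 + 41·(9 − 16.4)/23 = 51.7°C ✓ — passes.
F2 (28 nt, A=6 T=10 G=5 C=7): length 28, outside 23–27 ✗; Tm = 64.9 + 41·(12 − 16.4)/28 = 58.5°C ✓ — fails.
F3 (25 nt, A=10 T=3 G=8 C=4): length 25 ✓; Tm = 64.9 + 41·(12 − 16.4)/25 = 57.7°C ✓ — passes.
F4 (25 nt, A=11 T=3 G=6 C=5): length 25 ✓; Tm = 64.9 + 41·(11 − 16.4)/25 = 56.0°C ✓ — passes.

F1, F3 and F4.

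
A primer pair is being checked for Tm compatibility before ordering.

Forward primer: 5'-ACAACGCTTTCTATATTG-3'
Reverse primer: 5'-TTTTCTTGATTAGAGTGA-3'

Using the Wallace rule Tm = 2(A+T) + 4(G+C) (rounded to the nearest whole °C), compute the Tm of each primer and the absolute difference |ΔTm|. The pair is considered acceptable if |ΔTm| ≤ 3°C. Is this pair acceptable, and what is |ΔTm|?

|ΔTm| = 2°C; the pair is acceptable.

Forward: A=5 T=7 G=2 C=4 → Tm = 2·12 + 4·6 = 48°C.
Reverse: A=4 T=9 G=4 C=1 → Tm = 2·13 + 4·5 = 46°C.
|ΔTm| = |48 − 46| = 2°C, ≤ 3°C.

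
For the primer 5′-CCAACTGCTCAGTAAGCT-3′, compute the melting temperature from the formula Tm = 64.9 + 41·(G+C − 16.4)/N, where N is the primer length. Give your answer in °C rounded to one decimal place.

48.0°C

Base counts: A=5, T=4, G=3, C=6; G+C = 9, N = 18.
Tm = 64.9 + 41·(9 − 16.4)/18 = 64.9 + -303.40/18 = 48.0°C.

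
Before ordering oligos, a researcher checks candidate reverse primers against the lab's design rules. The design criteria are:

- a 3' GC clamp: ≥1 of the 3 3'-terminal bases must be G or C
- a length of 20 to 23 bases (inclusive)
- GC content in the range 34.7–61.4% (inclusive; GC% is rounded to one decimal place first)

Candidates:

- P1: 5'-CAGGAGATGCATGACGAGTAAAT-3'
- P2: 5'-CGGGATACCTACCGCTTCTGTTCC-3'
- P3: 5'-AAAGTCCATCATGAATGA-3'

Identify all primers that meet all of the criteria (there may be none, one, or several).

None of the candidates satisfy all criteria.

P1 (23 nt, A=9 T=4 G=7 C=3): 3' end AAT has 0 G/C, need ≥1 ✗; length 23 ✓; GC 10/23 = 43.5% ✓ — fails.
P2 (24 nt, A=3 T=7 G=5 C=9): 3' end TCC has 2 G/C ✓; length 24, outside 20–23 ✗; GC 14/24 = 58.3% ✓ — fails.
P3 (18 nt, A=8 T=4 G=3 C=3): 3' end TGA has 1 G/C ✓; length 18, outside 20–23 ✗; GC 6/18 = 33.3%, outside 34.7–61.4% ✗ — fails.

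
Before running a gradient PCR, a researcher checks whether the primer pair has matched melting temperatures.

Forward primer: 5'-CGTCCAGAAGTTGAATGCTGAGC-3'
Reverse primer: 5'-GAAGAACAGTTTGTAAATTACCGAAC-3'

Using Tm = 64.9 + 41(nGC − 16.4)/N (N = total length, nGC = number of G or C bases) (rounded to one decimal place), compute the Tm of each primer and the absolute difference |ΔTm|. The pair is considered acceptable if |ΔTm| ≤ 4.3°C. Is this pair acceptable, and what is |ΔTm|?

Forward: G+C = 12, N = 23 → Tm = 64.9 + 41·(12 − 16.4)/23 = 57.1°C.
Reverse: G+C = 9, N = 26 → Tm = 64.9 + 41·(9 − 16.4)/26 = 53.2°C.
|ΔTm| = |57.1 − 53.2| = 3.9°C, ≤ 4.3°C.

|ΔTm| = 3.9°C; the pair is acceptable.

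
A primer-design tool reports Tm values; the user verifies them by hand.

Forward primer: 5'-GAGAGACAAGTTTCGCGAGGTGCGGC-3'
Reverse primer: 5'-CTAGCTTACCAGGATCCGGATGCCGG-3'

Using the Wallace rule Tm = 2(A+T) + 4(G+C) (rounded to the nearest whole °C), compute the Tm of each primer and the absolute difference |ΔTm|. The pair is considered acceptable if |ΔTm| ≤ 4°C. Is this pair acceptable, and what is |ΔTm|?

Forward: A=6 T=4 G=11 C=5 → Tm = 2·10 + 4·16 = 84°C.
Reverse: A=5 T=5 G=8 C=8 → Tm = 2·10 + 4·16 = 84°C.
|ΔTm| = |84 − 84| = 0°C, ≤ 4°C.

|ΔTm| = 0°C; the pair is acceptable.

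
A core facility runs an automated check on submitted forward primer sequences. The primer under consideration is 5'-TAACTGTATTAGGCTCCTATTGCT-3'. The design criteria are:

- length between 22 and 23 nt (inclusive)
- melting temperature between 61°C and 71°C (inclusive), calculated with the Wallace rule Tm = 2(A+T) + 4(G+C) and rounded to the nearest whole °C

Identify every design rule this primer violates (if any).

Fails: length.

Base counts: A=5, T=10, G=4, C=5 (length 24).
length: length 24, outside 22–23 ✗
Tm: Tm = 2·15 + 4·9 = 66°C ✓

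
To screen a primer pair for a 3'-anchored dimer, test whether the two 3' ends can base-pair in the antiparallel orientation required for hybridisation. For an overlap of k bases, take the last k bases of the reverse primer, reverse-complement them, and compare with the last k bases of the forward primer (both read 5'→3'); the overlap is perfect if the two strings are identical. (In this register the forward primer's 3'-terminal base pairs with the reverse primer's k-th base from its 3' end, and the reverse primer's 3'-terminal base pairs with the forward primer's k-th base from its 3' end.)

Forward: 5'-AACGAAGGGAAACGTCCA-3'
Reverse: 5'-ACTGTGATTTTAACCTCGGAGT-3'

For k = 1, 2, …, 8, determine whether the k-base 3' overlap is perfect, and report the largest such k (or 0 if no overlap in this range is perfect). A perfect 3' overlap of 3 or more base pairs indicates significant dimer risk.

Last 8 bases (5'→3') — forward …AACGTCCA, reverse …CTCGGAGT.
Reverse complement of the reverse primer's last 8 bases: ACTCCGAG; its first k bases are the reverse complement of the reverse primer's last k bases, so a perfect k-base overlap needs the forward primer's last k bases to equal them.
Comparing (forward last k vs required): k=1: A vs A ✓; k=2: CA vs AC ✗; k=3: CCA vs ACT ✗; k=4: TCCA vs ACTC ✗; k=5: GTCCA vs ACTCC ✗; k=6: CGTCCA vs ACTCCG ✗; k=7: ACGTCCA vs ACTCCGA ✗; k=8: AACGTCCA vs ACTCCGAG ✗.
Only k = 1 is perfect, so the longest perfect 3' overlap is 1.

Longest perfect overlap: 1 complementary base pair; below the dimer-risk threshold (threshold 3).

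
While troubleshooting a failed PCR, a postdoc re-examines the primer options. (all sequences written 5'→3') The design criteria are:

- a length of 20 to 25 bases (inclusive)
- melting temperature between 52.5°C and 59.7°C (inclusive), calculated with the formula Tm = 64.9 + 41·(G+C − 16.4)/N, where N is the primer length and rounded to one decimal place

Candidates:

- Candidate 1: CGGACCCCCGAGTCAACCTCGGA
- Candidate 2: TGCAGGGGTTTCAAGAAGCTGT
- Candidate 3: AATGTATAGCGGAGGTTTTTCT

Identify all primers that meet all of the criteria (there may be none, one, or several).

Candidate 2 only.

Candidate 1 (23 nt, A=5 T=2 G=6 C=10): length 23 ✓; Tm = 64.9 + 41·(16 − 16.4)/23 = 64.2°C, outside 52.5–59.7°C ✗ — fails.
Candidate 2 (22 nt, A=5 T=6 G=8 C=3): length 22 ✓; Tm = 64.9 + 41·(11 − 16.4)/22 = 54.8°C ✓ — passes.
Candidate 3 (22 nt, A=5 T=9 G=6 C=2): length 22 ✓; Tm = 64.9 + 41·(8 − 16.4)/22 = 49.2°C, outside 52.5–59.7°C ✗ — fails.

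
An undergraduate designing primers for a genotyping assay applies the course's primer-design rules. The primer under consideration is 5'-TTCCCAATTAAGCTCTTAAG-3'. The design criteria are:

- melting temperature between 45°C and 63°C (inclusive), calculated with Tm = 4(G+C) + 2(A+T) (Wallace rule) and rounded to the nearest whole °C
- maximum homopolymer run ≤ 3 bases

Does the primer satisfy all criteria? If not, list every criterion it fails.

Meets all criteria.

Base counts: A=6, T=7, G=2, C=5 (length 20).
Tm: Tm = 2·13 + 4·7 = 54°C ✓
homopolymer run: longest run = 3 ✓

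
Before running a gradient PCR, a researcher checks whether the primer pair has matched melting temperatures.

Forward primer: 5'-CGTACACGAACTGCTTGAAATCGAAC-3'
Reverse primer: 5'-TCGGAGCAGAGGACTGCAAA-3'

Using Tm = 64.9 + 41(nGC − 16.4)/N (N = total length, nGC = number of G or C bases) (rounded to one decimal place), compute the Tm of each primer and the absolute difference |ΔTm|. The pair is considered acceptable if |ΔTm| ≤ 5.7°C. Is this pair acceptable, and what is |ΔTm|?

Forward: G+C = 12, N = 26 → Tm = 64.9 + 41·(12 − 16.4)/26 = 58.0°C.
Reverse: G+C = 11, N = 20 → Tm = 64.9 + 41·(11 − 16.4)/20 = 53.8°C.
|ΔTm| = |58.0 − 53.8| = 4.2°C, ≤ 5.7°C.

|ΔTm| = 4.2°C; the pair is acceptable.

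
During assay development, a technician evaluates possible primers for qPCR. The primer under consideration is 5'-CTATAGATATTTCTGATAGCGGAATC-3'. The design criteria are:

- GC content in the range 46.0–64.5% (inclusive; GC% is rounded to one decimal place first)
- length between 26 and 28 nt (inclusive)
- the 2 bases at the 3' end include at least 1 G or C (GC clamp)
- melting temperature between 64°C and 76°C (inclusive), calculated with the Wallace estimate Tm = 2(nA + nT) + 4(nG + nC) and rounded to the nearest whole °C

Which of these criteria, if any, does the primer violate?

Fails: GC content.

Base counts: A=8, T=9, G=5, C=4 (length 26).
GC content: GC 9/26 = 34.6%, outside 46.0–64.5% ✗
length: length 26 ✓
GC clamp: 3' end TC has 1 G/C ✓
Tm: Tm = 2·17 + 4·9 = 70°C ✓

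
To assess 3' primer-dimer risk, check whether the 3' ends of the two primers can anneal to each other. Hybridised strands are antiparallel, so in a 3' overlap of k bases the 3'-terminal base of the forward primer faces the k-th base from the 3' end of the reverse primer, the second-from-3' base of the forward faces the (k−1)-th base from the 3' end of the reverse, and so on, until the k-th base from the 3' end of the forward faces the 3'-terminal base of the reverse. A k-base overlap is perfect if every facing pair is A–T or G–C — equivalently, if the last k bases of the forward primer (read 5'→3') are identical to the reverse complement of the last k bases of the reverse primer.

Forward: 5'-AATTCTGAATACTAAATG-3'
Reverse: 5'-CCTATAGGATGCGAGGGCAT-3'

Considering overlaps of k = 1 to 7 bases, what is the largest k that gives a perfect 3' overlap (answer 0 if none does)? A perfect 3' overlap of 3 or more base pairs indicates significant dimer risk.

Last 7 bases (5'→3') — forward …CTAAATG, reverse …AGGGCAT.
Reverse complement of the reverse primer's last 7 bases: ATGCCCT; its first k bases are the reverse complement of the reverse primer's last k bases, so a perfect k-base overlap needs the forward primer's last k bases to equal them.
Comparing (forward last k vs required): k=1: G vs A ✗; k=2: TG vs AT ✗; k=3: ATG vs ATG ✓; k=4: AATG vs ATGC ✗; k=5: AAATG vs ATGCC ✗; k=6: TAAATG vs ATGCCC ✗; k=7: CTAAATG vs ATGCCCT ✗.
Only k = 3 is perfect, so the longest perfect 3' overlap is 3.

Longest perfect overlap: 3 complementary base pairs; significant dimer risk (threshold 3).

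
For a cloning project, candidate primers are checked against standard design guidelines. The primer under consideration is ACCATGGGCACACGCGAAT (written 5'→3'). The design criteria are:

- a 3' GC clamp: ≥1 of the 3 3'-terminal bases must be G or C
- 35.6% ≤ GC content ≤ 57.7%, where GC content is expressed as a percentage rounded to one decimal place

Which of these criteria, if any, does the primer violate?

Base counts: A=6, T=2, G=5, C=6 (length 19).
GC clamp: 3' end AAT has 0 G/C, need ≥1 ✗
GC content: GC 11/19 = 57.9%, outside 35.6–57.7% ✗

Fails: GC clamp, GC content.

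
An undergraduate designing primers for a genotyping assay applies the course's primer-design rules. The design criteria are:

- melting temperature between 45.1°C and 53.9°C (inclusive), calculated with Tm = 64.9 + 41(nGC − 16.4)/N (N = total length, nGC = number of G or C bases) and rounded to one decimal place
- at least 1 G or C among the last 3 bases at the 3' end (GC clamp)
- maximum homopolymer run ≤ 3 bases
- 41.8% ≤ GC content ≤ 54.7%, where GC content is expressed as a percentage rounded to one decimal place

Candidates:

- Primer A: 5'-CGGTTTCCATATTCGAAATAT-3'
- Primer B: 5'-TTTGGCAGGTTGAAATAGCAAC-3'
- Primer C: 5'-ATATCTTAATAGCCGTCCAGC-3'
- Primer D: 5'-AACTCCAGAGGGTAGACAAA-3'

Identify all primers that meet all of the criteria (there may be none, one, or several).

Primer C only.

Primer A (21 nt, A=6 T=8 G=3 C=4): Tm = 64.9 + 41·(7 − 16.4)/21 = 46.5°C ✓; 3' end TAT has 0 G/C, need ≥1 ✗; longest run = 3 ✓; GC 7/21 = 33.3%, outside 41.8–54.7% ✗ — fails.
Primer B (22 nt, A=7 T=6 G=6 C=3): Tm = 64.9 + 41·(9 − 16.4)/22 = 51.1°C ✓; 3' end AAC has 1 G/C ✓; longest run = 3 ✓; GC 9/22 = 40.9%, outside 41.8–54.7% ✗ — fails.
Primer C (21 nt, A=6 T=6 G=3 C=6): Tm = 64.9 + 41·(9 − 16.4)/21 = 50.5°C ✓; 3' end AGC has 2 G/C ✓; longest run = 2 ✓; GC 9/21 = 42.9% ✓ — passes.
Primer D (20 nt, A=9 T=2 G=5 C=4): Tm = 64.9 + 41·(9 − 16.4)/20 = 49.7°C ✓; 3' end AAA has 0 G/C, need ≥1 ✗; longest run = 3 ✓; GC 9/20 = 45.0% ✓ — fails.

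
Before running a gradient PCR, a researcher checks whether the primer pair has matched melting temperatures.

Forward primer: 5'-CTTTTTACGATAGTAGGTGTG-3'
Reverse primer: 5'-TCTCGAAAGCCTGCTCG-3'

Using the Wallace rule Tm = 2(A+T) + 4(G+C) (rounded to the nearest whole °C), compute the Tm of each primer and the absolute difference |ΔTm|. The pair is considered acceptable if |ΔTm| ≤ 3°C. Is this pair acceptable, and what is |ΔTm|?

|ΔTm| = 4°C; the pair is not acceptable.

Forward: A=4 T=9 G=6 C=2 → Tm = 2·13 + 4·8 = 58°C.
Reverse: A=3 T=4 G=4 C=6 → Tm = 2·7 + 4·10 = 54°C.
|ΔTm| = |58 − 54| = 4°C, > 3°C.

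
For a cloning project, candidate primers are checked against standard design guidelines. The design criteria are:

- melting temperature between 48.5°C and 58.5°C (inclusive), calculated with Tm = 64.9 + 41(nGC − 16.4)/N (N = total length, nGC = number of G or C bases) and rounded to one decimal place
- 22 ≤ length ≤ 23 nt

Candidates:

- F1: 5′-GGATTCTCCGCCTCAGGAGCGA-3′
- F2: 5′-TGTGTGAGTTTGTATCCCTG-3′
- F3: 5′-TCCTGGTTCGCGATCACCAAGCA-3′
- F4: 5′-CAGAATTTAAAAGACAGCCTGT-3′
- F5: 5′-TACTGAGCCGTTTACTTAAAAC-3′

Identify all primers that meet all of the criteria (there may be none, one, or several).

F4 and F5.

F1 (22 nt, A=4 T=4 G=7 C=7): Tm = 64.9 + 41·(14 − 16.4)/22 = 60.4°C, outside 48.5–58.5°C ✗; length 22 ✓ — fails.
F2 (20 nt, A=2 T=9 G=6 C=3): Tm = 64.9 + 41·(9 − 16.4)/20 = 49.7°C ✓; length 20, outside 22–23 ✗ — fails.
F3 (23 nt, A=5 T=5 G=5 C=8): Tm = 64.9 + 41·(13 − 16.4)/23 = 58.8°C, outside 48.5–58.5°C ✗; length 23 ✓ — fails.
F4 (22 nt, A=9 T=5 G=4 C=4): Tm = 64.9 + 41·(8 − 16.4)/22 = 49.2°C ✓; length 22 ✓ — passes.
F5 (22 nt, A=7 T=7 G=3 C=5): Tm = 64.9 + 41·(8 − 16.4)/22 = 49.2°C ✓; length 22 ✓ — passes.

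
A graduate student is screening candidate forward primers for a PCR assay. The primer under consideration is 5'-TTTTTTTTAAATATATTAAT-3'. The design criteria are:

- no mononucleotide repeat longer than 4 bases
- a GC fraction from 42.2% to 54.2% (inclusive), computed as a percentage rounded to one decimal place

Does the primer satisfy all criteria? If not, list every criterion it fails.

Fails: homopolymer run, GC content.

Base counts: A=7, T=13, G=0, C=0 (length 20).
homopolymer run: longest run = 8, exceeds 4 ✗
GC content: GC 0/20 = 0.0%, outside 42.2–54.2% ✗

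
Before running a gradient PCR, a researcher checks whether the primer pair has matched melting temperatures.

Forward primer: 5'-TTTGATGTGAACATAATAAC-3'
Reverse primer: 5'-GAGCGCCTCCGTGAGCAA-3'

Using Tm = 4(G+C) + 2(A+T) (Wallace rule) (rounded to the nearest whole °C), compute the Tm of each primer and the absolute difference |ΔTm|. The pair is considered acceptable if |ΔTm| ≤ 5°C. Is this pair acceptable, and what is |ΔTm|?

Forward: A=8 T=7 G=3 C=2 → Tm = 2·15 + 4·5 = 50°C.
Reverse: A=4 T=2 G=6 C=6 → Tm = 2·6 + 4·12 = 60°C.
|ΔTm| = |50 − 60| = 10°C, > 5°C.

|ΔTm| = 10°C; the pair is not acceptable.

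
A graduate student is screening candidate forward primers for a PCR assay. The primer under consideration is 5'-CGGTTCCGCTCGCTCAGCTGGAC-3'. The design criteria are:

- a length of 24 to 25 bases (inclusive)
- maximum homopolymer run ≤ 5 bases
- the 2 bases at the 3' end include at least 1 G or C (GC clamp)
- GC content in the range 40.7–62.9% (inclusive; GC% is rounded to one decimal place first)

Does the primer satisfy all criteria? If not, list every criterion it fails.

Fails: length, GC content.

Base counts: A=2, T=5, G=7, C=9 (length 23).
length: length 23, outside 24–25 ✗
homopolymer run: longest run = 2 ✓
GC clamp: 3' end AC has 1 G/C ✓
GC content: GC 16/23 = 69.6%, outside 40.7–62.9% ✗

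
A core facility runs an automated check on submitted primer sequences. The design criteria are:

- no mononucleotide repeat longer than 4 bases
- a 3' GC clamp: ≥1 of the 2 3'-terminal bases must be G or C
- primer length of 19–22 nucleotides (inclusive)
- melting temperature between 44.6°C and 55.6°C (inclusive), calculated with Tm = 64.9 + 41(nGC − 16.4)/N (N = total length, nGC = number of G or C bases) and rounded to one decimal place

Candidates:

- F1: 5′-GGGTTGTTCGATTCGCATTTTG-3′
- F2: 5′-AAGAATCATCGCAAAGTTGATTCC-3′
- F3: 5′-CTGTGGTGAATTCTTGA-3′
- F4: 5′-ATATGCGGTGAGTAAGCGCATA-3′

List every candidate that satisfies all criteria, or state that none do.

F1 (22 nt, A=2 T=10 G=7 C=3): longest run = 4 ✓; 3' end TG has 1 G/C ✓; length 22 ✓; Tm = 64.9 + 41·(10 − 16.4)/22 = 53.0°C ✓ — passes.
F2 (24 nt, A=9 T=6 G=4 C=5): longest run = 3 ✓; 3' end CC has 2 G/C ✓; length 24, outside 19–22 ✗; Tm = 64.9 + 41·(9 − 16.4)/24 = 52.3°C ✓ — fails.
F3 (17 nt, A=3 T=7 G=5 C=2): longest run = 2 ✓; 3' end GA has 1 G/C ✓; length 17, outside 19–22 ✗; Tm = 64.9 + 41·(7 − 16.4)/17 = 42.2°C, outside 44.6–55.6°C ✗ — fails.
F4 (22 nt, A=7 T=5 G=7 C=3): longest run = 2 ✓; 3' end TA has 0 G/C, need ≥1 ✗; length 22 ✓; Tm = 64.9 + 41·(10 − 16.4)/22 = 53.0°C ✓ — fails.

F1 only.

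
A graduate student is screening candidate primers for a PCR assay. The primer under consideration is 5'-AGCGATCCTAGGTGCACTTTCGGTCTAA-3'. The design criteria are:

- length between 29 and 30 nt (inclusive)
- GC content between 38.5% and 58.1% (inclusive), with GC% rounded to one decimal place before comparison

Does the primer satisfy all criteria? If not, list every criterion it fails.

Base counts: A=6, T=8, G=7, C=7 (length 28).
length: length 28, outside 29–30 ✗
GC content: GC 14/28 = 50.0% ✓

Fails: length.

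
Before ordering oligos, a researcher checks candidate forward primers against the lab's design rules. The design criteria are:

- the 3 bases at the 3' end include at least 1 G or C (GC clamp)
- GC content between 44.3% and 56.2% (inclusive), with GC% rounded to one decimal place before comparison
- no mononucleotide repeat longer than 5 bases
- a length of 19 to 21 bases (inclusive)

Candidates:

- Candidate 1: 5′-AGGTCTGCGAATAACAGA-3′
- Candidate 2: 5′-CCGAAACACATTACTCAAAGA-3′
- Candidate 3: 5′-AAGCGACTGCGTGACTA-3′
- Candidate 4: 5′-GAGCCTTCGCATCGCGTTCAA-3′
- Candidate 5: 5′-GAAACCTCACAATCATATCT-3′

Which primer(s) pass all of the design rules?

Candidate 1 (18 nt, A=7 T=3 G=5 C=3): 3' end AGA has 1 G/C ✓; GC 8/18 = 44.4% ✓; longest run = 2 ✓; length 18, outside 19–21 ✗ — fails.
Candidate 2 (21 nt, A=10 T=3 G=2 C=6): 3' end AGA has 1 G/C ✓; GC 8/21 = 38.1%, outside 44.3–56.2% ✗; longest run = 3 ✓; length 21 ✓ — fails.
Candidate 3 (17 nt, A=5 T=3 G=5 C=4): 3' end CTA has 1 G/C ✓; GC 9/17 = 52.9% ✓; longest run = 2 ✓; length 17, outside 19–21 ✗ — fails.
Candidate 4 (21 nt, A=4 T=5 G=5 C=7): 3' end CAA has 1 G/C ✓; GC 12/21 = 57.1%, outside 44.3–56.2% ✗; longest run = 2 ✓; length 21 ✓ — fails.
Candidate 5 (20 nt, A=8 T=5 G=1 C=6): 3' end TCT has 1 G/C ✓; GC 7/20 = 35.0%, outside 44.3–56.2% ✗; longest run = 3 ✓; length 20 ✓ — fails.

None of the candidates satisfy all criteria.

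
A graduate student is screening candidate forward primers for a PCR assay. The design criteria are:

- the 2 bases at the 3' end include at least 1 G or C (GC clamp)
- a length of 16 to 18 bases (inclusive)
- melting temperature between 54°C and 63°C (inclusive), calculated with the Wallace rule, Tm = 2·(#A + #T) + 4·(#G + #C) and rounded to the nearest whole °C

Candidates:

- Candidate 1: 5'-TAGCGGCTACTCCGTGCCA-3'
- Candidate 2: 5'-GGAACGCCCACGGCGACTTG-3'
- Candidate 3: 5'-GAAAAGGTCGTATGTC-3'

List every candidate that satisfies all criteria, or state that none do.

None of the candidates satisfy all criteria.

Candidate 1 (19 nt, A=3 T=4 G=5 C=7): 3' end CA has 1 G/C ✓; length 19, outside 16–18 ✗; Tm = 2·7 + 4·12 = 62°C ✓ — fails.
Candidate 2 (20 nt, A=4 T=2 G=7 C=7): 3' end TG has 1 G/C ✓; length 20, outside 16–18 ✗; Tm = 2·6 + 4·14 = 68°C, outside 54–63°C ✗ — fails.
Candidate 3 (16 nt, A=5 T=4 G=5 C=2): 3' end TC has 1 G/C ✓; length 16 ✓; Tm = 2·9 + 4·7 = 46°C, outside 54–63°C ✗ — fails.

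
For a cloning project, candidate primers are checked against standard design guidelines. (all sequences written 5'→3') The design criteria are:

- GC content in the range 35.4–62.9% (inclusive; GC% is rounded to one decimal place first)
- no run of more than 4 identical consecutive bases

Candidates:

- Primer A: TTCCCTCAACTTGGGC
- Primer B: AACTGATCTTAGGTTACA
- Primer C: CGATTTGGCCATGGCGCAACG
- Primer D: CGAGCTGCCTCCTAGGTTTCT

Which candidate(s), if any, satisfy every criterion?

Primer A (16 nt, A=2 T=5 G=3 C=6): GC 9/16 = 56.3% ✓; longest run = 3 ✓ — passes.
Primer B (18 nt, A=6 T=6 G=3 C=3): GC 6/18 = 33.3%, outside 35.4–62.9% ✗; longest run = 2 ✓ — fails.
Primer C (21 nt, A=4 T=4 G=7 C=6): GC 13/21 = 61.9% ✓; longest run = 3 ✓ — passes.
Primer D (21 nt, A=2 T=7 G=5 C=7): GC 12/21 = 57.1% ✓; longest run = 3 ✓ — passes.

Primer A, Primer C and Primer D.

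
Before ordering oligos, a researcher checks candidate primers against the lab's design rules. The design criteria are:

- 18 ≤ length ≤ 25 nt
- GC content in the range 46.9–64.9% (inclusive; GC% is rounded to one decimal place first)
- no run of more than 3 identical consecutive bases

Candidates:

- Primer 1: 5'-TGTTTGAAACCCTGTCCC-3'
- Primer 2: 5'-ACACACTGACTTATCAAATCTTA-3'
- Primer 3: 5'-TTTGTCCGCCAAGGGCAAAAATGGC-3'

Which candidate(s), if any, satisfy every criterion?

Primer 1 only.

Primer 1 (18 nt, A=3 T=6 G=3 C=6): length 18 ✓; GC 9/18 = 50.0% ✓; longest run = 3 ✓ — passes.
Primer 2 (23 nt, A=9 T=7 G=1 C=6): length 23 ✓; GC 7/23 = 30.4%, outside 46.9–64.9% ✗; longest run = 3 ✓ — fails.
Primer 3 (25 nt, A=7 T=5 G=7 C=6): length 25 ✓; GC 13/25 = 52.0% ✓; longest run = 5, exceeds 3 ✗ — fails.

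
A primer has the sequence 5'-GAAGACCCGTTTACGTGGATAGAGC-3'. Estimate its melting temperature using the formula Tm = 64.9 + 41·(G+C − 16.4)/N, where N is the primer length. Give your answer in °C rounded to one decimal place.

Base counts: A=7, T=5, G=8, C=5; G+C = 13, N = 25.
Tm = 64.9 + 41·(13 − 16.4)/25 = 64.9 + -139.40/25 = 59.3°C.

59.3°C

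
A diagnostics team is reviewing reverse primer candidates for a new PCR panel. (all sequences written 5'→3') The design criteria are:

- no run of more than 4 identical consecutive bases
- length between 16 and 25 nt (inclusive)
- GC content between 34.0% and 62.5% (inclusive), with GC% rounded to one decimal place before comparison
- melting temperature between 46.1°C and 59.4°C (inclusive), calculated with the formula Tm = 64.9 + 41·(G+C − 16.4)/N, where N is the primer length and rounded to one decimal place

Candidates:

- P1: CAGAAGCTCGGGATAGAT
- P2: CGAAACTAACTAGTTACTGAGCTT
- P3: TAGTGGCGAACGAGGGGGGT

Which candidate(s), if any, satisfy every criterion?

P1 (18 nt, A=6 T=3 G=6 C=3): longest run = 3 ✓; length 18 ✓; GC 9/18 = 50.0% ✓; Tm = 64.9 + 41·(9 − 16.4)/18 = 48.0°C ✓ — passes.
P2 (24 nt, A=8 T=7 G=4 C=5): longest run = 3 ✓; length 24 ✓; GC 9/24 = 37.5% ✓; Tm = 64.9 + 41·(9 − 16.4)/24 = 52.3°C ✓ — passes.
P3 (20 nt, A=4 T=3 G=11 C=2): longest run = 6, exceeds 4 ✗; length 20 ✓; GC 13/20 = 65.0%, outside 34.0–62.5% ✗; Tm = 64.9 + 41·(13 − 16.4)/20 = 57.9°C ✓ — fails.

P1 and P2.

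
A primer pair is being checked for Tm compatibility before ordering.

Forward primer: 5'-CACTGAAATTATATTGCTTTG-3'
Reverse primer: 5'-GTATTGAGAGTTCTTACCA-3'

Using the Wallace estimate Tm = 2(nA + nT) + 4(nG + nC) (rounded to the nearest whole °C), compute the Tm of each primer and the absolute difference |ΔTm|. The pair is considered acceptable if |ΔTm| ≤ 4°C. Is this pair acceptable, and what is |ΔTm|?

Forward: A=6 T=9 G=3 C=3 → Tm = 2·15 + 4·6 = 54°C.
Reverse: A=5 T=7 G=4 C=3 → Tm = 2·12 + 4·7 = 52°C.
|ΔTm| = |54 − 52| = 2°C, ≤ 4°C.

|ΔTm| = 2°C; the pair is acceptable.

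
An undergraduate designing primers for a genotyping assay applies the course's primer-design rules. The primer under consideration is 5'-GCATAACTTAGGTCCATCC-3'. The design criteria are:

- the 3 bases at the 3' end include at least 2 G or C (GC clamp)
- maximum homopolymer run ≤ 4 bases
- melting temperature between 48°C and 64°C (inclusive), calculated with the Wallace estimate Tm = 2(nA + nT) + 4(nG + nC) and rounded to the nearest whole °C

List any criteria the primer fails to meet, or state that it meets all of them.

Base counts: A=5, T=5, G=3, C=6 (length 19).
GC clamp: 3' end TCC has 2 G/C ✓
homopolymer run: longest run = 2 ✓
Tm: Tm = 2·10 + 4·9 = 56°C ✓

Meets all criteria.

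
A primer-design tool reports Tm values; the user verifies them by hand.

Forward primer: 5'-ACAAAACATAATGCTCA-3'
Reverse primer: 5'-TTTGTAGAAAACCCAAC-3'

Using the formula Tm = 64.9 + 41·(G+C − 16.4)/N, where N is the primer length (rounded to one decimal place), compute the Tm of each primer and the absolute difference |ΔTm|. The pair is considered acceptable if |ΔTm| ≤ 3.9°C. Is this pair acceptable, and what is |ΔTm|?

|ΔTm| = 2.4°C; the pair is acceptable.

Forward: G+C = 5, N = 17 → Tm = 64.9 + 41·(5 − 16.4)/17 = 37.4°C.
Reverse: G+C = 6, N = 17 → Tm = 64.9 + 41·(6 − 16.4)/17 = 39.8°C.
|ΔTm| = |37.4 − 39.8| = 2.4°C, ≤ 3.9°C.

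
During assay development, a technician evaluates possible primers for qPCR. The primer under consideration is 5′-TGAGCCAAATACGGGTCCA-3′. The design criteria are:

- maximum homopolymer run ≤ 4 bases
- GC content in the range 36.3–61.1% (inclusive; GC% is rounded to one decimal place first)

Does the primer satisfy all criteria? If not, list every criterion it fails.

Meets all criteria.

Base counts: A=6, T=3, G=5, C=5 (length 19).
homopolymer run: longest run = 3 ✓
GC content: GC 10/19 = 52.6% ✓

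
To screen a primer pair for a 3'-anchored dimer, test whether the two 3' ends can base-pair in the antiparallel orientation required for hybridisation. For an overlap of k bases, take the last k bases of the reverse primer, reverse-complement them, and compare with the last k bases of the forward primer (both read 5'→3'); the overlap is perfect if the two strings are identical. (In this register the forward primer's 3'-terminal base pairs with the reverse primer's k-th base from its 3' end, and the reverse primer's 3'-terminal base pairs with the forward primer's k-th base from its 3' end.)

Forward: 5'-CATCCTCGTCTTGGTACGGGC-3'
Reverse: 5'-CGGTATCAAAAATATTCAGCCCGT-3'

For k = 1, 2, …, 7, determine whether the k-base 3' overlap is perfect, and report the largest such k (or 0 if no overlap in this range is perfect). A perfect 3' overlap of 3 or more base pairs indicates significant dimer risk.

Last 7 bases (5'→3') — forward …TACGGGC, reverse …AGCCCGT.
Reverse complement of the reverse primer's last 7 bases: ACGGGCT; its first k bases are the reverse complement of the reverse primer's last k bases, so a perfect k-base overlap needs the forward primer's last k bases to equal them.
Comparing (forward last k vs required): k=1: C vs A ✗; k=2: GC vs AC ✗; k=3: GGC vs ACG ✗; k=4: GGGC vs ACGG ✗; k=5: CGGGC vs ACGGG ✗; k=6: ACGGGC vs ACGGGC ✓; k=7: TACGGGC vs ACGGGCT ✗.
Only k = 6 is perfect, so the longest perfect 3' overlap is 6.

Longest perfect overlap: 6 complementary base pairs; significant dimer risk (threshold 3).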